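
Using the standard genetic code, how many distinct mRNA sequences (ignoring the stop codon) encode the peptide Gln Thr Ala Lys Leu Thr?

1536

Gln: 2 codons.
Thr: 4 codons.
Ala: 4 codons.
Lys: 2 codons.
Leu: 6 codons.
Thr: 4 codons.
2 × 4 × 4 × 2 × 6 × 4 = 1536.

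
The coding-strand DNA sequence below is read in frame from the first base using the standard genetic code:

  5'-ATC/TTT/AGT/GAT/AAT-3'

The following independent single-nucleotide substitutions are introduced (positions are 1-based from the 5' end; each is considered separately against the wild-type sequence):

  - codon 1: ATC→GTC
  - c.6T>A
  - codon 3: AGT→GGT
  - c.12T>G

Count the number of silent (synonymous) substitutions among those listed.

Codon 1: ATC (Ile) → GTC (Val) — missense.
Codon 2: TTT (Phe) → TTA (Leu) — missense.
Codon 3: AGT (Ser) → GGT (Gly) — missense.
Codon 4: GAT (Asp) → GAG (Glu) — missense.
Synonymous: 0 of 4.

0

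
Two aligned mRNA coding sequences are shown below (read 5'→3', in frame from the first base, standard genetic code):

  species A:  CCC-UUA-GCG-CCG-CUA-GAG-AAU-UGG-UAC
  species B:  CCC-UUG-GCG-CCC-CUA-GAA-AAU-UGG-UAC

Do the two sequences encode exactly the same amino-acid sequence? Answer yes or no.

Codon 1: CCC Pro / CCC Pro — identical.
Codon 2: UUA Leu / UUG Leu — synonymous.
Codon 3: GCG Ala / GCG Ala — identical.
Codon 4: CCG Pro / CCC Pro — synonymous.
Codon 5: CUA Leu / CUA Leu — identical.
Codon 6: GAG Glu / GAA Glu — synonymous.
Codon 7: AAU Asn / AAU Asn — identical.
Codon 8: UGG Trp / UGG Trp — identical.
Codon 9: UAC Tyr / UAC Tyr — identical.
Nonsynonymous differences: 0 → same protein.

yes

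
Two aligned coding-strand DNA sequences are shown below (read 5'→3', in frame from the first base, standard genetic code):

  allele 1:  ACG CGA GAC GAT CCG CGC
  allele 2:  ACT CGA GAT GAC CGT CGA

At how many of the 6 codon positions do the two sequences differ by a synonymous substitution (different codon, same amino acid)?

Codon 1: ACG Thr / ACT Thr — synonymous.
Codon 2: CGA Arg / CGA Arg — identical.
Codon 3: GAC Asp / GAT Asp — synonymous.
Codon 4: GAT Asp / GAC Asp — synonymous.
Codon 5: CCG Pro / CGT Arg — nonsynonymous.
Codon 6: CGC Arg / CGA Arg — synonymous.
Synonymous differences: 4.

4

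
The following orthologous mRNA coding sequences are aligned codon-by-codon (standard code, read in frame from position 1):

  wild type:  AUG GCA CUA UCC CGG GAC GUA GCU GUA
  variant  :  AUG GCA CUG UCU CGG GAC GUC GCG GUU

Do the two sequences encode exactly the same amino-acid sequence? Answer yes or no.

Codon 1: AUG Met / AUG Met — identical.
Codon 2: GCA Ala / GCA Ala — identical.
Codon 3: CUA Leu / CUG Leu — synonymous.
Codon 4: UCC Ser / UCU Ser — synonymous.
Codon 5: CGG Arg / CGG Arg — identical.
Codon 6: GAC Asp / GAC Asp — identical.
Codon 7: GUA Val / GUC Val — synonymous.
Codon 8: GCU Ala / GCG Ala — synonymous.
Codon 9: GUA Val / GUU Val — synonymous.
Nonsynonymous differences: 0 → same protein.

yes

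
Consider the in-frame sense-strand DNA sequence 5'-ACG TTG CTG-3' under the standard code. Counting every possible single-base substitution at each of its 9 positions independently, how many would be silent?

9

Codon 1 (ACG, Thr): 3 synonymous substitutions.
Codon 2 (TTG, Leu): 2 synonymous substitutions.
Codon 3 (CTG, Leu): 4 synonymous substitutions.
Total: 3 + 2 + 4 = 9.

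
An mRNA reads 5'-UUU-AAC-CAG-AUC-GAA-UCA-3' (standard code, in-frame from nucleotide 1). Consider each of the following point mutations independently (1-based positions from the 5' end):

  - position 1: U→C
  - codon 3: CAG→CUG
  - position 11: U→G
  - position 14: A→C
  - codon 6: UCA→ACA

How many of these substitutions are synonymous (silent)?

Codon 1: UUU (Phe) → CUU (Leu) — missense.
Codon 3: CAG (Gln) → CUG (Leu) — missense.
Codon 4: AUC (Ile) → AGC (Ser) — missense.
Codon 5: GAA (Glu) → GCA (Ala) — missense.
Codon 6: UCA (Ser) → ACA (Thr) — missense.
Synonymous: 0 of 5.

0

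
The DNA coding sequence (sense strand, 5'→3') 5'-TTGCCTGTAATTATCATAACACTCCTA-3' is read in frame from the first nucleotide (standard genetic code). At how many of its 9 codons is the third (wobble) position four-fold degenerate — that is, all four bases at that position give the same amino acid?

5

Codon 1 TTG (Leu): third position 2-fold.
Codon 2 CCT (Pro): third position 4-fold.
Codon 3 GTA (Val): third position 4-fold.
Codon 4 ATT (Ile): third position 3-fold.
Codon 5 ATC (Ile): third position 3-fold.
Codon 6 ATA (Ile): third position 3-fold.
Codon 7 ACA (Thr): third position 4-fold.
Codon 8 CTC (Leu): third position 4-fold.
Codon 9 CTA (Leu): third position 4-fold.
Four-fold degenerate third positions: 5.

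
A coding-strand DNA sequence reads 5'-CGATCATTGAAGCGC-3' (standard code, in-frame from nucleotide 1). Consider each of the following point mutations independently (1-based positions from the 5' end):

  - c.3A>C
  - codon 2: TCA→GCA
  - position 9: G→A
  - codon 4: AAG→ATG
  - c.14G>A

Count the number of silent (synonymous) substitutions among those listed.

2

Codon 1: CGA (Arg) → CGC (Arg) — synonymous.
Codon 2: TCA (Ser) → GCA (Ala) — missense.
Codon 3: TTG (Leu) → TTA (Leu) — synonymous.
Codon 4: AAG (Lys) → ATG (Met) — missense.
Codon 5: CGC (Arg) → CAC (His) — missense.
Synonymous: 2 of 5.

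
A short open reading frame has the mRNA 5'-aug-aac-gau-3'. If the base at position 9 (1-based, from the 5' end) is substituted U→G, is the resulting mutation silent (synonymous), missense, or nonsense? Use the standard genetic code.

missense

Position 9 falls in codon 3: GAU → Asp.
After the substitution the codon is GAG → Glu.
Asp ≠ Glu, so this is a missense mutation.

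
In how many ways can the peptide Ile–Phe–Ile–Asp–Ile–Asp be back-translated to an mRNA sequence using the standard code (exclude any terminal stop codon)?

216

Ile: 3 codons.
Phe: 2 codons.
Ile: 3 codons.
Asp: 2 codons.
Ile: 3 codons.
Asp: 2 codons.
3 × 2 × 3 × 2 × 3 × 2 = 216.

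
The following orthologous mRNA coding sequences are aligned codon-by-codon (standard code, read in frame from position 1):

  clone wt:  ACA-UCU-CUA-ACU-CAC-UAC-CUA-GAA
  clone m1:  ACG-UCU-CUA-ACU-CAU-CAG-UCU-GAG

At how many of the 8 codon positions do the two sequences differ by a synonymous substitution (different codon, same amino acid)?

Codon 1: ACA Thr / ACG Thr — synonymous.
Codon 2: UCU Ser / UCU Ser — identical.
Codon 3: CUA Leu / CUA Leu — identical.
Codon 4: ACU Thr / ACU Thr — identical.
Codon 5: CAC His / CAU His — synonymous.
Codon 6: UAC Tyr / CAG Gln — nonsynonymous.
Codon 7: CUA Leu / UCU Ser — nonsynonymous.
Codon 8: GAA Glu / GAG Glu — synonymous.
Synonymous differences: 3.

3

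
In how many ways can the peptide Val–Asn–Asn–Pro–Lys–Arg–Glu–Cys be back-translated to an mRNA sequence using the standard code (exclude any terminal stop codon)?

Val: 4 codons.
Asn: 2 codons.
Asn: 2 codons.
Pro: 4 codons.
Lys: 2 codons.
Arg: 6 codons.
Glu: 2 codons.
Cys: 2 codons.
4 × 2 × 2 × 4 × 2 × 6 × 2 × 2 = 3072.

3072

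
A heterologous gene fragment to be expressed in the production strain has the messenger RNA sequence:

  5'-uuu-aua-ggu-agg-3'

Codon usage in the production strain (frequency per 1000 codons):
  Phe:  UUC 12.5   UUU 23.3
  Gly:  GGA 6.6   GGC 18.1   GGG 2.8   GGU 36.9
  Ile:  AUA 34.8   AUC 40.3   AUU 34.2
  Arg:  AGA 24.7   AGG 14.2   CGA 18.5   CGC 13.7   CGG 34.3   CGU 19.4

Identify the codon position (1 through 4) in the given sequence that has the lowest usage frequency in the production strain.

Codon 1 UUU (Phe): 23.3 per 1000.
Codon 2 AUA (Ile): 34.8 per 1000.
Codon 3 GGU (Gly): 36.9 per 1000.
Codon 4 AGG (Arg): 14.2 per 1000.
Lowest frequency is 14.2 at codon 4.

4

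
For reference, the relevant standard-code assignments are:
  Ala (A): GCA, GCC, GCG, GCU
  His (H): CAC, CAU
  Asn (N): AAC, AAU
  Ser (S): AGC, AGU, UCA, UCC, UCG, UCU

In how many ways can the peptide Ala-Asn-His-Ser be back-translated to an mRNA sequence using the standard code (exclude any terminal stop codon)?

96

Ala: 4 codons.
Asn: 2 codons.
His: 2 codons.
Ser: 6 codons.
4 × 2 × 2 × 6 = 96.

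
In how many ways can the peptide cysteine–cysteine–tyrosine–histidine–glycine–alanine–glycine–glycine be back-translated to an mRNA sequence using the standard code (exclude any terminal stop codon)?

4096

Cys: 2 codons.
Cys: 2 codons.
Tyr: 2 codons.
His: 2 codons.
Gly: 4 codons.
Ala: 4 codons.
Gly: 4 codons.
Gly: 4 codons.
2 × 2 × 2 × 2 × 4 × 4 × 4 × 4 = 4096.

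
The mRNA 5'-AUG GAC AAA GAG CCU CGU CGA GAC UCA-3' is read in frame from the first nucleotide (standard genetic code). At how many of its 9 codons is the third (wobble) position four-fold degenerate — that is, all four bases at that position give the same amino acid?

4

Codon 1 AUG (Met): third position 1-fold.
Codon 2 GAC (Asp): third position 2-fold.
Codon 3 AAA (Lys): third position 2-fold.
Codon 4 GAG (Glu): third position 2-fold.
Codon 5 CCU (Pro): third position 4-fold.
Codon 6 CGU (Arg): third position 4-fold.
Codon 7 CGA (Arg): third position 4-fold.
Codon 8 GAC (Asp): third position 2-fold.
Codon 9 UCA (Ser): third position 4-fold.
Four-fold degenerate third positions: 4.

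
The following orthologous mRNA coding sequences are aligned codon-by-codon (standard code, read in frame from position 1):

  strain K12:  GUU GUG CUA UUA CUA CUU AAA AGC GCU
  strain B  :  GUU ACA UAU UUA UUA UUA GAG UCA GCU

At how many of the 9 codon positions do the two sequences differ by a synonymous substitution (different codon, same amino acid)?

3

Codon 1: GUU Val / GUU Val — identical.
Codon 2: GUG Val / ACA Thr — nonsynonymous.
Codon 3: CUA Leu / UAU Tyr — nonsynonymous.
Codon 4: UUA Leu / UUA Leu — identical.
Codon 5: CUA Leu / UUA Leu — synonymous.
Codon 6: CUU Leu / UUA Leu — synonymous.
Codon 7: AAA Lys / GAG Glu — nonsynonymous.
Codon 8: AGC Ser / UCA Ser — synonymous.
Codon 9: GCU Ala / GCU Ala — identical.
Synonymous differences: 3.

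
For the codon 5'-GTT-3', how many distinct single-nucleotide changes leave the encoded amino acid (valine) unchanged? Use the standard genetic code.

Position 1: none → 0 synonymous.
Position 2: none → 0 synonymous.
Position 3: GTC, GTA, GTG → 3 synonymous.
Total: 0 + 0 + 3 = 3.

3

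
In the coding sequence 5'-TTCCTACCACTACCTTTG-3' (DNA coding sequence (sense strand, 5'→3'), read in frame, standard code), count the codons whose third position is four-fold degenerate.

Codon 1 TTC (Phe): third position 2-fold.
Codon 2 CTA (Leu): third position 4-fold.
Codon 3 CCA (Pro): third position 4-fold.
Codon 4 CTA (Leu): third position 4-fold.
Codon 5 CCT (Pro): third position 4-fold.
Codon 6 TTG (Leu): third position 2-fold.
Four-fold degenerate third positions: 4.

4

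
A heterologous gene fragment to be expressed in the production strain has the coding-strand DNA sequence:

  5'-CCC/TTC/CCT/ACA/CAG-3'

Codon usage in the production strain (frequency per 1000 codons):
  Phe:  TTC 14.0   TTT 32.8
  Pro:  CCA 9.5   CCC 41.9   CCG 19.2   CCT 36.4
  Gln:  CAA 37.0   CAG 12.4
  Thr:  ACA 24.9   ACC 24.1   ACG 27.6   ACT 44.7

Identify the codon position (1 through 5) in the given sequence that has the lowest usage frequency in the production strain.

5

Codon 1 CCC (Pro): 41.9 per 1000.
Codon 2 TTC (Phe): 14.0 per 1000.
Codon 3 CCT (Pro): 36.4 per 1000.
Codon 4 ACA (Thr): 24.9 per 1000.
Codon 5 CAG (Gln): 12.4 per 1000.
Lowest frequency is 12.4 at codon 5.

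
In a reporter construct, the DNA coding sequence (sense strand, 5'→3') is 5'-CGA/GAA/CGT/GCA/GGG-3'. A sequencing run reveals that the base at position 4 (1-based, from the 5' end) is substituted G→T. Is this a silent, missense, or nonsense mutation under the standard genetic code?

nonsense

Position 4 falls in codon 2: GAA → Glu.
After the substitution the codon is TAA → Stop.
The new codon is a stop codon, so this is a nonsense mutation.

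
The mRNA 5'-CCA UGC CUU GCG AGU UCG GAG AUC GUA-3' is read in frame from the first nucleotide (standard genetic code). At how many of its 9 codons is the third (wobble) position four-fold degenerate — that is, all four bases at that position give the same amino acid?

Codon 1 CCA (Pro): third position 4-fold.
Codon 2 UGC (Cys): third position 2-fold.
Codon 3 CUU (Leu): third position 4-fold.
Codon 4 GCG (Ala): third position 4-fold.
Codon 5 AGU (Ser): third position 2-fold.
Codon 6 UCG (Ser): third position 4-fold.
Codon 7 GAG (Glu): third position 2-fold.
Codon 8 AUC (Ile): third position 3-fold.
Codon 9 GUA (Val): third position 4-fold.
Four-fold degenerate third positions: 5.

5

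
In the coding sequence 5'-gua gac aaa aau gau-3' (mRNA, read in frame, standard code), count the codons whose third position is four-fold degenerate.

1

Codon 1 GUA (Val): third position 4-fold.
Codon 2 GAC (Asp): third position 2-fold.
Codon 3 AAA (Lys): third position 2-fold.
Codon 4 AAU (Asn): third position 2-fold.
Codon 5 GAU (Asp): third position 2-fold.
Four-fold degenerate third positions: 1.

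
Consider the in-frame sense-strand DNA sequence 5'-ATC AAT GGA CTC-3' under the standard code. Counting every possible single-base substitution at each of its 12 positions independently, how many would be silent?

Codon 1 (ATC, Ile): 2 synonymous substitutions.
Codon 2 (AAT, Asn): 1 synonymous substitution.
Codon 3 (GGA, Gly): 3 synonymous substitutions.
Codon 4 (CTC, Leu): 3 synonymous substitutions.
Total: 2 + 1 + 3 + 3 = 9.

9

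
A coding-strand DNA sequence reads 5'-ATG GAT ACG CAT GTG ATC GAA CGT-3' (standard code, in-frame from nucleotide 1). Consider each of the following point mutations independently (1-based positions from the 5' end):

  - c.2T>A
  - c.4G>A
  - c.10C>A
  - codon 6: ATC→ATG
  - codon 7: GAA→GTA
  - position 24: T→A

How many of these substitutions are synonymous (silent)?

1

Codon 1: ATG (Met) → AAG (Lys) — missense.
Codon 2: GAT (Asp) → AAT (Asn) — missense.
Codon 4: CAT (His) → AAT (Asn) — missense.
Codon 6: ATC (Ile) → ATG (Met) — missense.
Codon 7: GAA (Glu) → GTA (Val) — missense.
Codon 8: CGT (Arg) → CGA (Arg) — synonymous.
Synonymous: 1 of 6.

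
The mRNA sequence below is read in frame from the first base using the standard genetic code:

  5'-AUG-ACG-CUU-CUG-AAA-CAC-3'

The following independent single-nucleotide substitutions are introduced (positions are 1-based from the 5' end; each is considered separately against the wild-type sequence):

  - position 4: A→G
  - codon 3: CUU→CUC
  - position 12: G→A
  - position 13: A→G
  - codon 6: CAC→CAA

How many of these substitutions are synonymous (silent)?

2

Codon 2: ACG (Thr) → GCG (Ala) — missense.
Codon 3: CUU (Leu) → CUC (Leu) — synonymous.
Codon 4: CUG (Leu) → CUA (Leu) — synonymous.
Codon 5: AAA (Lys) → GAA (Glu) — missense.
Codon 6: CAC (His) → CAA (Gln) — missense.
Synonymous: 2 of 5.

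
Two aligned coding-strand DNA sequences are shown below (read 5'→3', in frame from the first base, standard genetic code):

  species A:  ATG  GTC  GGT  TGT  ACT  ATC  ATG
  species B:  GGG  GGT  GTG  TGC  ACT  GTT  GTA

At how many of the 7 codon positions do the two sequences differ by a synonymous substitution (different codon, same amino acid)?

Codon 1: ATG Met / GGG Gly — nonsynonymous.
Codon 2: GTC Val / GGT Gly — nonsynonymous.
Codon 3: GGT Gly / GTG Val — nonsynonymous.
Codon 4: TGT Cys / TGC Cys — synonymous.
Codon 5: ACT Thr / ACT Thr — identical.
Codon 6: ATC Ile / GTT Val — nonsynonymous.
Codon 7: ATG Met / GTA Val — nonsynonymous.
Synonymous differences: 1.

1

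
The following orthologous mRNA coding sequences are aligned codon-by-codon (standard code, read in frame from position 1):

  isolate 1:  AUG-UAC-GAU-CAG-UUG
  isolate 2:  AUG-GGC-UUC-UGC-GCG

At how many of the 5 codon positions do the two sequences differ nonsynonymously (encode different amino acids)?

4

Codon 1: AUG Met / AUG Met — identical.
Codon 2: UAC Tyr / GGC Gly — nonsynonymous.
Codon 3: GAU Asp / UUC Phe — nonsynonymous.
Codon 4: CAG Gln / UGC Cys — nonsynonymous.
Codon 5: UUG Leu / GCG Ala — nonsynonymous.
Nonsynonymous differences: 4.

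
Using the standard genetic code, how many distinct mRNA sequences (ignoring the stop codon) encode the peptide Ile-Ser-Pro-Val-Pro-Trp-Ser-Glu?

Ile: 3 codons.
Ser: 6 codons.
Pro: 4 codons.
Val: 4 codons.
Pro: 4 codons.
Trp: 1 codon.
Ser: 6 codons.
Glu: 2 codons.
3 × 6 × 4 × 4 × 4 × 1 × 6 × 2 = 13824.

13824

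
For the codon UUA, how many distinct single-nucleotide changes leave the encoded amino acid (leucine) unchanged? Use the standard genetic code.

Position 1: CUA → 1 synonymous.
Position 2: none → 0 synonymous.
Position 3: UUG → 1 synonymous.
Total: 1 + 0 + 1 = 2.

2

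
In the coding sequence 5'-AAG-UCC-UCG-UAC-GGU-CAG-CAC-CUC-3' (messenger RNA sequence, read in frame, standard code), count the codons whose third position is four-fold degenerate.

Codon 1 AAG (Lys): third position 2-fold.
Codon 2 UCC (Ser): third position 4-fold.
Codon 3 UCG (Ser): third position 4-fold.
Codon 4 UAC (Tyr): third position 2-fold.
Codon 5 GGU (Gly): third position 4-fold.
Codon 6 CAG (Gln): third position 2-fold.
Codon 7 CAC (His): third position 2-fold.
Codon 8 CUC (Leu): third position 4-fold.
Four-fold degenerate third positions: 4.

4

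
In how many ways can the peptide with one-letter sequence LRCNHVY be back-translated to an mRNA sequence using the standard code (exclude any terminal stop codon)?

2304

Leu: 6 codons.
Arg: 6 codons.
Cys: 2 codons.
Asn: 2 codons.
His: 2 codons.
Val: 4 codons.
Tyr: 2 codons.
6 × 6 × 2 × 2 × 2 × 4 × 2 = 2304.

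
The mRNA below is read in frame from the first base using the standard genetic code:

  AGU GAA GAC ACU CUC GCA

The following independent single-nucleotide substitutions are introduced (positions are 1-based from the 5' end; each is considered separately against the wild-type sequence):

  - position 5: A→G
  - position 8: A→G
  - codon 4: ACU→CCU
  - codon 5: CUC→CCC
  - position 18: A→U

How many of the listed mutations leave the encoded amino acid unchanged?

1

Codon 2: GAA (Glu) → GGA (Gly) — missense.
Codon 3: GAC (Asp) → GGC (Gly) — missense.
Codon 4: ACU (Thr) → CCU (Pro) — missense.
Codon 5: CUC (Leu) → CCC (Pro) — missense.
Codon 6: GCA (Ala) → GCU (Ala) — synonymous.
Synonymous: 1 of 5.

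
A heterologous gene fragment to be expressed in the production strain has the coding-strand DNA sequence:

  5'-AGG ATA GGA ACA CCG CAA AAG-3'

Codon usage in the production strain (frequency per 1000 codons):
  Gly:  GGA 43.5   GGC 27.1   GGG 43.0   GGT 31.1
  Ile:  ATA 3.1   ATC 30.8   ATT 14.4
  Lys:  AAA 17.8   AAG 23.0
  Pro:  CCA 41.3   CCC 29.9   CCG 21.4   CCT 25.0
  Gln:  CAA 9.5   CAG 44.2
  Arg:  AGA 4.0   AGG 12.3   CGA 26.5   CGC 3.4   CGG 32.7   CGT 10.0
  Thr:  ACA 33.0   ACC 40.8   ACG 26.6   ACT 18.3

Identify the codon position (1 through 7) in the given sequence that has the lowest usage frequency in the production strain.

Codon 1 AGG (Arg): 12.3 per 1000.
Codon 2 ATA (Ile): 3.1 per 1000.
Codon 3 GGA (Gly): 43.5 per 1000.
Codon 4 ACA (Thr): 33.0 per 1000.
Codon 5 CCG (Pro): 21.4 per 1000.
Codon 6 CAA (Gln): 9.5 per 1000.
Codon 7 AAG (Lys): 23.0 per 1000.
Lowest frequency is 3.1 at codon 2.

2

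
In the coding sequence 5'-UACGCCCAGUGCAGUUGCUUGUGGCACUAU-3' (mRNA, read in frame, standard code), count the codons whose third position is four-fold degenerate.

1

Codon 1 UAC (Tyr): third position 2-fold.
Codon 2 GCC (Ala): third position 4-fold.
Codon 3 CAG (Gln): third position 2-fold.
Codon 4 UGC (Cys): third position 2-fold.
Codon 5 AGU (Ser): third position 2-fold.
Codon 6 UGC (Cys): third position 2-fold.
Codon 7 UUG (Leu): third position 2-fold.
Codon 8 UGG (Trp): third position 1-fold.
Codon 9 CAC (His): third position 2-fold.
Codon 10 UAU (Tyr): third position 2-fold.
Four-fold degenerate third positions: 1.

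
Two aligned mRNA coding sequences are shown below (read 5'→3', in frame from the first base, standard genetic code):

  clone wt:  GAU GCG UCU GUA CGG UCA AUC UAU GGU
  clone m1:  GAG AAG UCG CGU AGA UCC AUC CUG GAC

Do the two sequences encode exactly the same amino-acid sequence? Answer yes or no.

no

Codon 1: GAU Asp / GAG Glu — nonsynonymous.
Codon 2: GCG Ala / AAG Lys — nonsynonymous.
Codon 3: UCU Ser / UCG Ser — synonymous.
Codon 4: GUA Val / CGU Arg — nonsynonymous.
Codon 5: CGG Arg / AGA Arg — synonymous.
Codon 6: UCA Ser / UCC Ser — synonymous.
Codon 7: AUC Ile / AUC Ile — identical.
Codon 8: UAU Tyr / CUG Leu — nonsynonymous.
Codon 9: GGU Gly / GAC Asp — nonsynonymous.
Nonsynonymous differences: 5 → different protein.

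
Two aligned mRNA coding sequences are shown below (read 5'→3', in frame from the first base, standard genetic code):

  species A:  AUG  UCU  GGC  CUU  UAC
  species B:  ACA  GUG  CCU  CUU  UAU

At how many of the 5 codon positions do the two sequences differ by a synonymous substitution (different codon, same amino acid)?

Codon 1: AUG Met / ACA Thr — nonsynonymous.
Codon 2: UCU Ser / GUG Val — nonsynonymous.
Codon 3: GGC Gly / CCU Pro — nonsynonymous.
Codon 4: CUU Leu / CUU Leu — identical.
Codon 5: UAC Tyr / UAU Tyr — synonymous.
Synonymous differences: 1.

1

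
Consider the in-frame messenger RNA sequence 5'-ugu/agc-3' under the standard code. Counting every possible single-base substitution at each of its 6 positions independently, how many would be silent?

Codon 1 (UGU, Cys): 1 synonymous substitution.
Codon 2 (AGC, Ser): 1 synonymous substitution.
Total: 1 + 1 = 2.

2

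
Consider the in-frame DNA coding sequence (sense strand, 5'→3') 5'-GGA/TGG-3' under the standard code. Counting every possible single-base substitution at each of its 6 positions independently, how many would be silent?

Codon 1 (GGA, Gly): 3 synonymous substitutions.
Codon 2 (TGG, Trp): 0 synonymous substitutions.
Total: 3 + 0 = 3.

3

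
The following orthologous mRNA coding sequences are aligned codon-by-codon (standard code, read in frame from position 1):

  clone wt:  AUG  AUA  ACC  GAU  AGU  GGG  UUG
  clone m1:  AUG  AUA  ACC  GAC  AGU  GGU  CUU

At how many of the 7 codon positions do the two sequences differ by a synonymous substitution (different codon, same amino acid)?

Codon 1: AUG Met / AUG Met — identical.
Codon 2: AUA Ile / AUA Ile — identical.
Codon 3: ACC Thr / ACC Thr — identical.
Codon 4: GAU Asp / GAC Asp — synonymous.
Codon 5: AGU Ser / AGU Ser — identical.
Codon 6: GGG Gly / GGU Gly — synonymous.
Codon 7: UUG Leu / CUU Leu — synonymous.
Synonymous differences: 3.

3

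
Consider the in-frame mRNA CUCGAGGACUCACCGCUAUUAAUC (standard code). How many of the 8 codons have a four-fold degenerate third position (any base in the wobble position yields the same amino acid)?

Codon 1 CUC (Leu): third position 4-fold.
Codon 2 GAG (Glu): third position 2-fold.
Codon 3 GAC (Asp): third position 2-fold.
Codon 4 UCA (Ser): third position 4-fold.
Codon 5 CCG (Pro): third position 4-fold.
Codon 6 CUA (Leu): third position 4-fold.
Codon 7 UUA (Leu): third position 2-fold.
Codon 8 AUC (Ile): third position 3-fold.
Four-fold degenerate third positions: 4.

4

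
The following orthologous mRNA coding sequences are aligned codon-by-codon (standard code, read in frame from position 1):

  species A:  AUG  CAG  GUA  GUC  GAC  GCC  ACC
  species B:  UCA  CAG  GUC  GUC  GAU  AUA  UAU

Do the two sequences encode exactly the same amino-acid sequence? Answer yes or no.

no

Codon 1: AUG Met / UCA Ser — nonsynonymous.
Codon 2: CAG Gln / CAG Gln — identical.
Codon 3: GUA Val / GUC Val — synonymous.
Codon 4: GUC Val / GUC Val — identical.
Codon 5: GAC Asp / GAU Asp — synonymous.
Codon 6: GCC Ala / AUA Ile — nonsynonymous.
Codon 7: ACC Thr / UAU Tyr — nonsynonymous.
Nonsynonymous differences: 3 → different protein.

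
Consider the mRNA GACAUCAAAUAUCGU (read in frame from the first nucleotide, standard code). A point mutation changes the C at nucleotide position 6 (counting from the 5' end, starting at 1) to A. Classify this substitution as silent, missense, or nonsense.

silent

Position 6 falls in codon 2: AUC → Ile.
After the substitution the codon is AUA → Ile.
Both encode Ile, so the change is synonymous.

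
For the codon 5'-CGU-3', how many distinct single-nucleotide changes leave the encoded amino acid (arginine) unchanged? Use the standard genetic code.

3

Position 1: none → 0 synonymous.
Position 2: none → 0 synonymous.
Position 3: CGC, CGA, CGG → 3 synonymous.
Total: 0 + 0 + 3 = 3.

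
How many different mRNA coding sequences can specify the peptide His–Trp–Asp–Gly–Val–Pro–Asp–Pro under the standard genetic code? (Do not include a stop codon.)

His: 2 codons.
Trp: 1 codon.
Asp: 2 codons.
Gly: 4 codons.
Val: 4 codons.
Pro: 4 codons.
Asp: 2 codons.
Pro: 4 codons.
2 × 1 × 2 × 4 × 4 × 4 × 2 × 4 = 2048.

2048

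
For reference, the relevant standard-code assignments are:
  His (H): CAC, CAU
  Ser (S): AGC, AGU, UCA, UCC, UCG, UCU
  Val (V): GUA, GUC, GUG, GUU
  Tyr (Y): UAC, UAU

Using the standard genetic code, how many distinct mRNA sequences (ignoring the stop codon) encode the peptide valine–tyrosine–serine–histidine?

Val: 4 codons.
Tyr: 2 codons.
Ser: 6 codons.
His: 2 codons.
4 × 2 × 6 × 2 = 96.

96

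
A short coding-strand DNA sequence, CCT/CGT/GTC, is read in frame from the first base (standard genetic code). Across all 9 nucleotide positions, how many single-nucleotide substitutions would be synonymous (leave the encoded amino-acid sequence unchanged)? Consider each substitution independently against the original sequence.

Codon 1 (CCT, Pro): 3 synonymous substitutions.
Codon 2 (CGT, Arg): 3 synonymous substitutions.
Codon 3 (GTC, Val): 3 synonymous substitutions.
Total: 3 + 3 + 3 = 9.

9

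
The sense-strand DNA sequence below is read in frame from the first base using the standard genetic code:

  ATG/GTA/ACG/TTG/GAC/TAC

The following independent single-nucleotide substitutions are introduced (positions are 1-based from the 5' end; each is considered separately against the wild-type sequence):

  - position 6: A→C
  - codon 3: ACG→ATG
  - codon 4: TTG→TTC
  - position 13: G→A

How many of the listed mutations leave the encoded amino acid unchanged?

1

Codon 2: GTA (Val) → GTC (Val) — synonymous.
Codon 3: ACG (Thr) → ATG (Met) — missense.
Codon 4: TTG (Leu) → TTC (Phe) — missense.
Codon 5: GAC (Asp) → AAC (Asn) — missense.
Synonymous: 1 of 4.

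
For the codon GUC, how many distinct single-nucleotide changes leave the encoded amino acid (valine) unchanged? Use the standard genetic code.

Position 1: none → 0 synonymous.
Position 2: none → 0 synonymous.
Position 3: GUU, GUA, GUG → 3 synonymous.
Total: 0 + 0 + 3 = 3.

3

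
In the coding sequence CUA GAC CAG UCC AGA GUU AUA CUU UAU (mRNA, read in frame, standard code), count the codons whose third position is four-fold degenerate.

4

Codon 1 CUA (Leu): third position 4-fold.
Codon 2 GAC (Asp): third position 2-fold.
Codon 3 CAG (Gln): third position 2-fold.
Codon 4 UCC (Ser): third position 4-fold.
Codon 5 AGA (Arg): third position 2-fold.
Codon 6 GUU (Val): third position 4-fold.
Codon 7 AUA (Ile): third position 3-fold.
Codon 8 CUU (Leu): third position 4-fold.
Codon 9 UAU (Tyr): third position 2-fold.
Four-fold degenerate third positions: 4.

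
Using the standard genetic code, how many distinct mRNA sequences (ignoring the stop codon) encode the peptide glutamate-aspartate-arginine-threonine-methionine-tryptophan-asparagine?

Glu: 2 codons.
Asp: 2 codons.
Arg: 6 codons.
Thr: 4 codons.
Met: 1 codon.
Trp: 1 codon.
Asn: 2 codons.
2 × 2 × 6 × 4 × 1 × 1 × 2 = 192.

192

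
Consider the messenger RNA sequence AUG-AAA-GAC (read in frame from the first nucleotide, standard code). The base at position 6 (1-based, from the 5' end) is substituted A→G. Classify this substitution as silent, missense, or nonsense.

Position 6 falls in codon 2: AAA → Lys.
After the substitution the codon is AAG → Lys.
Both encode Lys, so the change is synonymous.

silent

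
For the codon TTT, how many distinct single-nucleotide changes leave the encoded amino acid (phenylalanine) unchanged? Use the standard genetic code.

Position 1: none → 0 synonymous.
Position 2: none → 0 synonymous.
Position 3: TTC → 1 synonymous.
Total: 0 + 0 + 1 = 1.

1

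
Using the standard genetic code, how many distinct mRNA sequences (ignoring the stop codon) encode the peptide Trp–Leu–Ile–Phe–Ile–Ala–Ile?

Trp: 1 codon.
Leu: 6 codons.
Ile: 3 codons.
Phe: 2 codons.
Ile: 3 codons.
Ala: 4 codons.
Ile: 3 codons.
1 × 6 × 3 × 2 × 3 × 4 × 3 = 1296.

1296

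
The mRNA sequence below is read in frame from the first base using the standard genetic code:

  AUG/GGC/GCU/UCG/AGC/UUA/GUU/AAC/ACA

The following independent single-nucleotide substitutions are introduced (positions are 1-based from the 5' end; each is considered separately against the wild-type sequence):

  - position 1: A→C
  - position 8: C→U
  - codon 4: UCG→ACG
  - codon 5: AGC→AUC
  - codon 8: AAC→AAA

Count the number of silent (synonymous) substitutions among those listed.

0

Codon 1: AUG (Met) → CUG (Leu) — missense.
Codon 3: GCU (Ala) → GUU (Val) — missense.
Codon 4: UCG (Ser) → ACG (Thr) — missense.
Codon 5: AGC (Ser) → AUC (Ile) — missense.
Codon 8: AAC (Asn) → AAA (Lys) — missense.
Synonymous: 0 of 5.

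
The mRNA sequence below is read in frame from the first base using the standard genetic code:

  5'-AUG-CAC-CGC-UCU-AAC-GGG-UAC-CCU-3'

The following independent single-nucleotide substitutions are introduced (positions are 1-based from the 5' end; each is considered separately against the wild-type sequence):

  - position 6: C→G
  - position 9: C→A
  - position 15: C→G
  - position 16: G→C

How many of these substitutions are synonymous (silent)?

1

Codon 2: CAC (His) → CAG (Gln) — missense.
Codon 3: CGC (Arg) → CGA (Arg) — synonymous.
Codon 5: AAC (Asn) → AAG (Lys) — missense.
Codon 6: GGG (Gly) → CGG (Arg) — missense.
Synonymous: 1 of 4.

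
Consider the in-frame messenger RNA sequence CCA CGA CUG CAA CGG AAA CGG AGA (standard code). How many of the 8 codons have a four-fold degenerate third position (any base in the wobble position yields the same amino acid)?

5

Codon 1 CCA (Pro): third position 4-fold.
Codon 2 CGA (Arg): third position 4-fold.
Codon 3 CUG (Leu): third position 4-fold.
Codon 4 CAA (Gln): third position 2-fold.
Codon 5 CGG (Arg): third position 4-fold.
Codon 6 AAA (Lys): third position 2-fold.
Codon 7 CGG (Arg): third position 4-fold.
Codon 8 AGA (Arg): third position 2-fold.
Four-fold degenerate third positions: 5.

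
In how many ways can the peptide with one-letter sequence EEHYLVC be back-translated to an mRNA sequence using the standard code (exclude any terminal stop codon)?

Glu: 2 codons.
Glu: 2 codons.
His: 2 codons.
Tyr: 2 codons.
Leu: 6 codons.
Val: 4 codons.
Cys: 2 codons.
2 × 2 × 2 × 2 × 6 × 4 × 2 = 768.

768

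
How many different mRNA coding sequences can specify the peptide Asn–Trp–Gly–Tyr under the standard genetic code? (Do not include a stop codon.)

Asn: 2 codons.
Trp: 1 codon.
Gly: 4 codons.
Tyr: 2 codons.
2 × 1 × 4 × 2 = 16.

16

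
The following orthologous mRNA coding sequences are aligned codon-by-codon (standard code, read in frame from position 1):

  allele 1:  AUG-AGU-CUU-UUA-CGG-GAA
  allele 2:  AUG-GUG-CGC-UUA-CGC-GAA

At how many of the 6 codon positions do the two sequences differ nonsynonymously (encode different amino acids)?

2

Codon 1: AUG Met / AUG Met — identical.
Codon 2: AGU Ser / GUG Val — nonsynonymous.
Codon 3: CUU Leu / CGC Arg — nonsynonymous.
Codon 4: UUA Leu / UUA Leu — identical.
Codon 5: CGG Arg / CGC Arg — synonymous.
Codon 6: GAA Glu / GAA Glu — identical.
Nonsynonymous differences: 2.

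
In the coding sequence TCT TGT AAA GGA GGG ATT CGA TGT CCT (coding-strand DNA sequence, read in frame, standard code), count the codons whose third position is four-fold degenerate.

5

Codon 1 TCT (Ser): third position 4-fold.
Codon 2 TGT (Cys): third position 2-fold.
Codon 3 AAA (Lys): third position 2-fold.
Codon 4 GGA (Gly): third position 4-fold.
Codon 5 GGG (Gly): third position 4-fold.
Codon 6 ATT (Ile): third position 3-fold.
Codon 7 CGA (Arg): third position 4-fold.
Codon 8 TGT (Cys): third position 2-fold.
Codon 9 CCT (Pro): third position 4-fold.
Four-fold degenerate third positions: 5.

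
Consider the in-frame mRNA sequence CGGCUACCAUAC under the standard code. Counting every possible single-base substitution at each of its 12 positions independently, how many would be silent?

Codon 1 (CGG, Arg): 4 synonymous substitutions.
Codon 2 (CUA, Leu): 4 synonymous substitutions.
Codon 3 (CCA, Pro): 3 synonymous substitutions.
Codon 4 (UAC, Tyr): 1 synonymous substitution.
Total: 4 + 4 + 3 + 1 = 12.

12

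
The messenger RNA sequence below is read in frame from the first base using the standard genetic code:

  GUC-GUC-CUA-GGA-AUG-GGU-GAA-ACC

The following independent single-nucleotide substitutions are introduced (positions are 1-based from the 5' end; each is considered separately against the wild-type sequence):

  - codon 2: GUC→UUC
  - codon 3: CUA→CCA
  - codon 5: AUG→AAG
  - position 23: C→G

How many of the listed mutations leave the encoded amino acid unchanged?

0

Codon 2: GUC (Val) → UUC (Phe) — missense.
Codon 3: CUA (Leu) → CCA (Pro) — missense.
Codon 5: AUG (Met) → AAG (Lys) — missense.
Codon 8: ACC (Thr) → AGC (Ser) — missense.
Synonymous: 0 of 4.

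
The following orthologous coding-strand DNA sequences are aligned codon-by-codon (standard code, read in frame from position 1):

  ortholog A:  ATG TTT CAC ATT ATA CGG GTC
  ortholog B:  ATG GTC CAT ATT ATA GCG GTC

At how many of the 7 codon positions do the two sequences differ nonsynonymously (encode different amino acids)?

Codon 1: ATG Met / ATG Met — identical.
Codon 2: TTT Phe / GTC Val — nonsynonymous.
Codon 3: CAC His / CAT His — synonymous.
Codon 4: ATT Ile / ATT Ile — identical.
Codon 5: ATA Ile / ATA Ile — identical.
Codon 6: CGG Arg / GCG Ala — nonsynonymous.
Codon 7: GTC Val / GTC Val — identical.
Nonsynonymous differences: 2.

2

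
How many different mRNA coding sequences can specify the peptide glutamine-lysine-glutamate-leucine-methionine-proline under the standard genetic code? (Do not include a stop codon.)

Gln: 2 codons.
Lys: 2 codons.
Glu: 2 codons.
Leu: 6 codons.
Met: 1 codon.
Pro: 4 codons.
2 × 2 × 2 × 6 × 1 × 4 = 192.

192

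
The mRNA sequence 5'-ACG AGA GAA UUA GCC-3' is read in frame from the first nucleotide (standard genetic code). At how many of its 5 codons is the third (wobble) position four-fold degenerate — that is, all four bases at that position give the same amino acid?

Codon 1 ACG (Thr): third position 4-fold.
Codon 2 AGA (Arg): third position 2-fold.
Codon 3 GAA (Glu): third position 2-fold.
Codon 4 UUA (Leu): third position 2-fold.
Codon 5 GCC (Ala): third position 4-fold.
Four-fold degenerate third positions: 2.

2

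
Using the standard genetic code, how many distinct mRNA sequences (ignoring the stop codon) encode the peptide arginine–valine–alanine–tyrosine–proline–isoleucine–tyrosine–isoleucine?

Arg: 6 codons.
Val: 4 codons.
Ala: 4 codons.
Tyr: 2 codons.
Pro: 4 codons.
Ile: 3 codons.
Tyr: 2 codons.
Ile: 3 codons.
6 × 4 × 4 × 2 × 4 × 3 × 2 × 3 = 13824.

13824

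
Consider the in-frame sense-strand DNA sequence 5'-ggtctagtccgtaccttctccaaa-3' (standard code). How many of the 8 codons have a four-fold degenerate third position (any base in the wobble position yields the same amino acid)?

Codon 1 GGT (Gly): third position 4-fold.
Codon 2 CTA (Leu): third position 4-fold.
Codon 3 GTC (Val): third position 4-fold.
Codon 4 CGT (Arg): third position 4-fold.
Codon 5 ACC (Thr): third position 4-fold.
Codon 6 TTC (Phe): third position 2-fold.
Codon 7 TCC (Ser): third position 4-fold.
Codon 8 AAA (Lys): third position 2-fold.
Four-fold degenerate third positions: 6.

6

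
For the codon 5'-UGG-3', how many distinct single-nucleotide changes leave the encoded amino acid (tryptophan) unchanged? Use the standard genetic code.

0

Position 1: none → 0 synonymous.
Position 2: none → 0 synonymous.
Position 3: none → 0 synonymous.
Total: 0 + 0 + 0 = 0.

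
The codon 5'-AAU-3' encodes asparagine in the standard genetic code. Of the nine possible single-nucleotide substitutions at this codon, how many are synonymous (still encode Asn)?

Position 1: none → 0 synonymous.
Position 2: none → 0 synonymous.
Position 3: AAC → 1 synonymous.
Total: 0 + 0 + 1 = 1.

1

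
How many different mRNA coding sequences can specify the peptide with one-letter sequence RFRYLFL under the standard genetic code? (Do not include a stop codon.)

Arg: 6 codons.
Phe: 2 codons.
Arg: 6 codons.
Tyr: 2 codons.
Leu: 6 codons.
Phe: 2 codons.
Leu: 6 codons.
6 × 2 × 6 × 2 × 6 × 2 × 6 = 10368.

10368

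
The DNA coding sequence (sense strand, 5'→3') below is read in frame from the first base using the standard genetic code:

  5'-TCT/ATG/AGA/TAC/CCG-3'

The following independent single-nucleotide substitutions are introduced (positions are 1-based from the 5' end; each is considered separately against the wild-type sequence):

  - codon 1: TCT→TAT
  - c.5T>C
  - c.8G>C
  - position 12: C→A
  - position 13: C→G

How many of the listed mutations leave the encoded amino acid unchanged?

0

Codon 1: TCT (Ser) → TAT (Tyr) — missense.
Codon 2: ATG (Met) → ACG (Thr) — missense.
Codon 3: AGA (Arg) → ACA (Thr) — missense.
Codon 4: TAC (Tyr) → TAA (Stop) — nonsense.
Codon 5: CCG (Pro) → GCG (Ala) — missense.
Synonymous: 0 of 5.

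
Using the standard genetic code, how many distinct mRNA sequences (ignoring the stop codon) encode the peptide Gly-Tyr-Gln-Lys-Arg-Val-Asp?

Gly: 4 codons.
Tyr: 2 codons.
Gln: 2 codons.
Lys: 2 codons.
Arg: 6 codons.
Val: 4 codons.
Asp: 2 codons.
4 × 2 × 2 × 2 × 6 × 4 × 2 = 1536.

1536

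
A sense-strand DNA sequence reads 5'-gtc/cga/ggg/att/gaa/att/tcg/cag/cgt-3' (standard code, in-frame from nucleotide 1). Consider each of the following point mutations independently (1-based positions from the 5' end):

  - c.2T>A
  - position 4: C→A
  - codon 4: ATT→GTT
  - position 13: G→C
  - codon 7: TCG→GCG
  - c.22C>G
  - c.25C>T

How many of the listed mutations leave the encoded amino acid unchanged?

Codon 1: GTC (Val) → GAC (Asp) — missense.
Codon 2: CGA (Arg) → AGA (Arg) — synonymous.
Codon 4: ATT (Ile) → GTT (Val) — missense.
Codon 5: GAA (Glu) → CAA (Gln) — missense.
Codon 7: TCG (Ser) → GCG (Ala) — missense.
Codon 8: CAG (Gln) → GAG (Glu) — missense.
Codon 9: CGT (Arg) → TGT (Cys) — missense.
Synonymous: 1 of 7.

1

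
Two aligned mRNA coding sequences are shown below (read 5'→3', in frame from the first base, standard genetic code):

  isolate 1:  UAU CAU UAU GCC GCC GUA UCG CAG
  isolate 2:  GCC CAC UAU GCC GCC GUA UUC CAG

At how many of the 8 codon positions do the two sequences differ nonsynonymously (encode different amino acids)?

2

Codon 1: UAU Tyr / GCC Ala — nonsynonymous.
Codon 2: CAU His / CAC His — synonymous.
Codon 3: UAU Tyr / UAU Tyr — identical.
Codon 4: GCC Ala / GCC Ala — identical.
Codon 5: GCC Ala / GCC Ala — identical.
Codon 6: GUA Val / GUA Val — identical.
Codon 7: UCG Ser / UUC Phe — nonsynonymous.
Codon 8: CAG Gln / CAG Gln — identical.
Nonsynonymous differences: 2.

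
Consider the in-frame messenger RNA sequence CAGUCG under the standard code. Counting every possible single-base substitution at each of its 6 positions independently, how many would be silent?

Codon 1 (CAG, Gln): 1 synonymous substitution.
Codon 2 (UCG, Ser): 3 synonymous substitutions.
Total: 1 + 3 = 4.

4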